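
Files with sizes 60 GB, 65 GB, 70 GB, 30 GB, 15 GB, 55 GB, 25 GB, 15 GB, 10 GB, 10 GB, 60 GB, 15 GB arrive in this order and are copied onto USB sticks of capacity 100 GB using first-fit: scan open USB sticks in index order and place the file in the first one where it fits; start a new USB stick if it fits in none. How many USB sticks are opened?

5

  60 → USB stick 1 (new)  [load 60/100]
  65 → USB stick 2 (new)  [load 65/100]
  70 → USB stick 3 (new)  [load 70/100]
  30 → USB stick 1  [load 90/100]
  15 → USB stick 2  [load 80/100]
  55 → USB stick 4 (new)  [load 55/100]
  25 → USB stick 3  [load 95/100]
  15 → USB stick 2  [load 95/100]
  10 → USB stick 1  [load 100/100]
  10 → USB stick 4  [load 65/100]
  60 → USB stick 5 (new)  [load 60/100]
  15 → USB stick 4  [load 80/100]
5 USB sticks opened.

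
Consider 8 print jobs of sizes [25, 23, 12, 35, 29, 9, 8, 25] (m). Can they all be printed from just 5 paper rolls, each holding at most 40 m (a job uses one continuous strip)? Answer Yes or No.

A valid assignment using 5 paper rolls:
  roll 1: 35 = 35
  roll 2: 29 + 9 = 38
  roll 3: 25 + 12 = 37
  roll 4: 25 + 8 = 33
  roll 5: 23 = 23
Every load is within 40 m, so 5 paper rolls suffice.

Yes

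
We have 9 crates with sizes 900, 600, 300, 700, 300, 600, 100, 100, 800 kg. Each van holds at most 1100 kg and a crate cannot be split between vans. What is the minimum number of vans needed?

5

Total = 900 + 800 + 700 + 600 + 600 + 300 + 300 + 100 + 100 = 4400 kg.
Lower bound: ⌈4400/1100⌉ = 4 vans.
Also, 5 crates each exceed 550 kg, and no two of those can share a van, so at least 5 vans are needed.
A packing using 5 vans:
  van 1: 900 + 100 + 100 = 1100
  van 2: 800 + 300 = 1100
  van 3: 700 + 300 = 1000
  van 4: 600 = 600
  van 5: 600 = 600
This matches the lower bound, so 5 is optimal.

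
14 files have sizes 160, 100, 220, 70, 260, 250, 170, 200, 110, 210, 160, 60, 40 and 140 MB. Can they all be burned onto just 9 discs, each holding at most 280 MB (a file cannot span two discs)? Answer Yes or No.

Yes

A valid assignment using 9 discs:
  disc 1: 260 = 260
  disc 2: 250 = 250
  disc 3: 220 + 60 = 280
  disc 4: 210 + 70 = 280
  disc 5: 200 + 40 = 240
  disc 6: 170 + 110 = 280
  disc 7: 160 + 100 = 260
  disc 8: 160 = 160
  disc 9: 140 = 140
Every load is within 280 MB, so 9 discs suffice.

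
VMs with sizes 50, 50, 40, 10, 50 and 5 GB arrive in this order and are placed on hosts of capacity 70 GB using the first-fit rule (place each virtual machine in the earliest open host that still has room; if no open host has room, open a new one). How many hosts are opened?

  50 → host 1 (new)  [load 50/70]
  50 → host 2 (new)  [load 50/70]
  40 → host 3 (new)  [load 40/70]
  10 → host 1  [load 60/70]
  50 → host 4 (new)  [load 50/70]
  5 → host 1  [load 65/70]
4 hosts opened.

4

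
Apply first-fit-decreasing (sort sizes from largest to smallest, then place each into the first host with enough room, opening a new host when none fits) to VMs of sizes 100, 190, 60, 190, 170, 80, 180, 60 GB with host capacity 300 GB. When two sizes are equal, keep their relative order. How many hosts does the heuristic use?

Sorted descending: 190, 190, 180, 170, 100, 80, 60, 60.
  190 → host 1 (new)  [load 190/300]
  190 → host 2 (new)  [load 190/300]
  180 → host 3 (new)  [load 180/300]
  170 → host 4 (new)  [load 170/300]
  100 → host 1  [load 290/300]
  80 → host 2  [load 270/300]
  60 → host 3  [load 240/300]
  60 → host 3  [load 300/300]
4 hosts opened.

4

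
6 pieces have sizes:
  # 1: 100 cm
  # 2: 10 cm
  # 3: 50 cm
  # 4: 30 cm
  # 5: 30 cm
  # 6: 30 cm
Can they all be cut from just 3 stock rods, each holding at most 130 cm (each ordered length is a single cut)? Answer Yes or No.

A valid assignment using 2 stock rods:
  stock rod 1: 100 + 30 = 130
  stock rod 2: 50 + 30 + 30 + 10 = 120
That uses only 2 ≤ 3, so 3 stock rods are enough.

Yes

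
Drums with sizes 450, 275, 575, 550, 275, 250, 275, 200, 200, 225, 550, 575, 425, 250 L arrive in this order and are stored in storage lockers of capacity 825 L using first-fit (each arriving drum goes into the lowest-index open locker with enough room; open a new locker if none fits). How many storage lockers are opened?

7

  450 → locker 1 (new)  [load 450/825]
  275 → locker 1  [load 725/825]
  575 → locker 2 (new)  [load 575/825]
  550 → locker 3 (new)  [load 550/825]
  275 → locker 3  [load 825/825]
  250 → locker 2  [load 825/825]
  275 → locker 4 (new)  [load 275/825]
  200 → locker 4  [load 475/825]
  200 → locker 4  [load 675/825]
  225 → locker 5 (new)  [load 225/825]
  550 → locker 5  [load 775/825]
  575 → locker 6 (new)  [load 575/825]
  425 → locker 7 (new)  [load 425/825]
  250 → locker 6  [load 825/825]
7 storage lockers opened.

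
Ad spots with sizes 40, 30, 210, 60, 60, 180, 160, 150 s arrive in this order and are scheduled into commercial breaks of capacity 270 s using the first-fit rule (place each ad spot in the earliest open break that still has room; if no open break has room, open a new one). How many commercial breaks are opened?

5

  40 → break 1 (new)  [load 40/270]
  30 → break 1  [load 70/270]
  210 → break 2 (new)  [load 210/270]
  60 → break 1  [load 130/270]
  60 → break 1  [load 190/270]
  180 → break 3 (new)  [load 180/270]
  160 → break 4 (new)  [load 160/270]
  150 → break 5 (new)  [load 150/270]
5 commercial breaks opened.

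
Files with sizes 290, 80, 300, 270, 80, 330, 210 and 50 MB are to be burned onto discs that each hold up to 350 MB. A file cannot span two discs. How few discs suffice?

5

Total = 330 + 300 + 290 + 270 + 210 + 80 + 80 + 50 = 1610 MB.
Lower bound: ⌈1610/350⌉ = 5 discs.
A packing using 5 discs:
  disc 1: 330 = 330
  disc 2: 300 + 50 = 350
  disc 3: 290 = 290
  disc 4: 270 + 80 = 350
  disc 5: 210 + 80 = 290
This matches the lower bound, so 5 is optimal.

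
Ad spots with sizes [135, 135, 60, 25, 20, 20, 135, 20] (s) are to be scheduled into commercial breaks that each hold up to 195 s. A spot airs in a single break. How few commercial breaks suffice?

3

Total = 135 + 135 + 135 + 60 + 25 + 20 + 20 + 20 = 550 s.
Lower bound: ⌈550/195⌉ = 3 commercial breaks.
A packing using 3 commercial breaks:
  break 1: 135 + 60 = 195
  break 2: 135 + 25 + 20 = 180
  break 3: 135 + 20 + 20 = 175
This matches the lower bound, so 3 is optimal.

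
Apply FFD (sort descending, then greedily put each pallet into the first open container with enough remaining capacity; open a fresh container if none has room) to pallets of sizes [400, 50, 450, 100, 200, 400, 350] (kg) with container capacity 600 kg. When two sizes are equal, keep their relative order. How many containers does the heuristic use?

Sorted descending: 450, 400, 400, 350, 200, 100, 50.
  450 → container 1 (new)  [load 450/600]
  400 → container 2 (new)  [load 400/600]
  400 → container 3 (new)  [load 400/600]
  350 → container 4 (new)  [load 350/600]
  200 → container 2  [load 600/600]
  100 → container 1  [load 550/600]
  50 → container 1  [load 600/600]
4 containers opened.

4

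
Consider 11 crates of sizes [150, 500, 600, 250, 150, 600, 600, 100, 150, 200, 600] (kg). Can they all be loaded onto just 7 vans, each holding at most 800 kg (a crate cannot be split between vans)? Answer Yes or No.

A valid assignment using 6 vans:
  van 1: 600 + 200 = 800
  van 2: 600 + 150 = 750
  van 3: 600 + 150 = 750
  van 4: 600 + 150 = 750
  van 5: 500 + 250 = 750
  van 6: 100 = 100
That uses only 6 ≤ 7, so 7 vans are enough.

Yes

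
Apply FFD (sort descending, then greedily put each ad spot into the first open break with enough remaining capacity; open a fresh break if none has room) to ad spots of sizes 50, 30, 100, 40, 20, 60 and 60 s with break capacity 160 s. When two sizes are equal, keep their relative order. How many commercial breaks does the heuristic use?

Sorted descending: 100, 60, 60, 50, 40, 30, 20.
  100 → break 1 (new)  [load 100/160]
  60 → break 1  [load 160/160]
  60 → break 2 (new)  [load 60/160]
  50 → break 2  [load 110/160]
  40 → break 2  [load 150/160]
  30 → break 3 (new)  [load 30/160]
  20 → break 3  [load 50/160]
3 commercial breaks opened.

3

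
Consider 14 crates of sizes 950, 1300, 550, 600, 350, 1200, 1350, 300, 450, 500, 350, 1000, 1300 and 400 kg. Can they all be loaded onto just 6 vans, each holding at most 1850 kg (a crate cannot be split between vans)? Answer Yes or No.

Yes

A valid assignment using 6 vans:
  van 1: 1350 + 500 = 1850
  van 2: 1300 + 550 = 1850
  van 3: 1300 + 450 = 1750
  van 4: 1200 + 600 = 1800
  van 5: 1000 + 400 + 350 = 1750
  van 6: 950 + 350 + 300 = 1600
Every load is within 1850 kg, so 6 vans suffice.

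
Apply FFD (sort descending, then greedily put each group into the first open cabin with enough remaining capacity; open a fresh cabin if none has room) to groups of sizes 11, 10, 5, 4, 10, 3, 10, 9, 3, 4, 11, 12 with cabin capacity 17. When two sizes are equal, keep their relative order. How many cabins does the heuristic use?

7

Sorted descending: 12, 11, 11, 10, 10, 10, 9, 5, 4, 4, 3, 3.
  12 → cabin 1 (new)  [load 12/17]
  11 → cabin 2 (new)  [load 11/17]
  11 → cabin 3 (new)  [load 11/17]
  10 → cabin 4 (new)  [load 10/17]
  10 → cabin 5 (new)  [load 10/17]
  10 → cabin 6 (new)  [load 10/17]
  9 → cabin 7 (new)  [load 9/17]
  5 → cabin 1  [load 17/17]
  4 → cabin 2  [load 15/17]
  4 → cabin 3  [load 15/17]
  3 → cabin 4  [load 13/17]
  3 → cabin 4  [load 16/17]
7 cabins opened.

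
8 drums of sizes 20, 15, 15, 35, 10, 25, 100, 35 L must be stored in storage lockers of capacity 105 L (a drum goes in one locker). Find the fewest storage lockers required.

3

Total = 100 + 35 + 35 + 25 + 20 + 15 + 15 + 10 = 255 L.
Lower bound: ⌈255/105⌉ = 3 storage lockers.
A packing using 3 storage lockers:
  locker 1: 100 = 100
  locker 2: 35 + 35 + 25 + 10 = 105
  locker 3: 20 + 15 + 15 = 50
This matches the lower bound, so 3 is optimal.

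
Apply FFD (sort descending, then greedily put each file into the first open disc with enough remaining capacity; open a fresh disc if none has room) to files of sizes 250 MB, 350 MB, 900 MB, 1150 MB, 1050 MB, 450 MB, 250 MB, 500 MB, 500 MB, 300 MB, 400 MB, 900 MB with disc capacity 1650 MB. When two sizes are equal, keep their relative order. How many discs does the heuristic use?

5

Sorted descending: 1150, 1050, 900, 900, 500, 500, 450, 400, 350, 300, 250, 250.
  1150 → disc 1 (new)  [load 1150/1650]
  1050 → disc 2 (new)  [load 1050/1650]
  900 → disc 3 (new)  [load 900/1650]
  900 → disc 4 (new)  [load 900/1650]
  500 → disc 1  [load 1650/1650]
  500 → disc 2  [load 1550/1650]
  450 → disc 3  [load 1350/1650]
  400 → disc 4  [load 1300/1650]
  350 → disc 4  [load 1650/1650]
  300 → disc 3  [load 1650/1650]
  250 → disc 5 (new)  [load 250/1650]
  250 → disc 5  [load 500/1650]
5 discs opened.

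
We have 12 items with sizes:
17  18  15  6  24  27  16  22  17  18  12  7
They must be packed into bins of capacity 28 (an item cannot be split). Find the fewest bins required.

9

Total = 27 + 24 + 22 + 18 + 18 + 17 + 17 + 16 + 15 + 12 + 7 + 6 = 199.
Lower bound: ⌈199/28⌉ = 8 bins.
Also, 9 items each exceed 14, and no two of those can share a bin, so at least 9 bins are needed.
A packing using 9 bins:
  bin 1: 27 = 27
  bin 2: 24 = 24
  bin 3: 22 + 6 = 28
  bin 4: 18 + 7 = 25
  bin 5: 18 = 18
  bin 6: 17 = 17
  bin 7: 17 = 17
  bin 8: 16 + 12 = 28
  bin 9: 15 = 15
This matches the lower bound, so 9 is optimal.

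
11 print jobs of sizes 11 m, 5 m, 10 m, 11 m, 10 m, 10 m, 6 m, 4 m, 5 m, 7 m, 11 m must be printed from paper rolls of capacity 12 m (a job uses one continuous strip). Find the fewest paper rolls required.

9

Total = 11 + 11 + 11 + 10 + 10 + 10 + 7 + 6 + 5 + 5 + 4 = 90 m.
Lower bound: ⌈90/12⌉ = 8 paper rolls.
A packing using 9 paper rolls:
  roll 1: 11 = 11
  roll 2: 11 = 11
  roll 3: 11 = 11
  roll 4: 10 = 10
  roll 5: 10 = 10
  roll 6: 10 = 10
  roll 7: 7 + 5 = 12
  roll 8: 6 + 5 = 11
  roll 9: 4 = 4
No arrangement into 8 paper rolls stays within capacity, so 9 is optimal.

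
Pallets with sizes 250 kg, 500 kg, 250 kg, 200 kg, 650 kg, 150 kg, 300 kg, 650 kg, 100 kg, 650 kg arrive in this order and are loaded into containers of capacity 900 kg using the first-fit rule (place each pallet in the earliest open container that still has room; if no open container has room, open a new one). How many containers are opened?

  250 → container 1 (new)  [load 250/900]
  500 → container 1  [load 750/900]
  250 → container 2 (new)  [load 250/900]
  200 → container 2  [load 450/900]
  650 → container 3 (new)  [load 650/900]
  150 → container 1  [load 900/900]
  300 → container 2  [load 750/900]
  650 → container 4 (new)  [load 650/900]
  100 → container 2  [load 850/900]
  650 → container 5 (new)  [load 650/900]
5 containers opened.

5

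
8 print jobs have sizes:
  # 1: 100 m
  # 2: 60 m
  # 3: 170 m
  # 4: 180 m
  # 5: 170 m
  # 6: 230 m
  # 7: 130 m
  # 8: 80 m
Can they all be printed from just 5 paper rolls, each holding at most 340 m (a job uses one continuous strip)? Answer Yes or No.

Yes

A valid assignment using 4 paper rolls:
  roll 1: 230 + 100 = 330
  roll 2: 180 + 130 = 310
  roll 3: 170 + 170 = 340
  roll 4: 80 + 60 = 140
That uses only 4 ≤ 5, so 5 paper rolls are enough.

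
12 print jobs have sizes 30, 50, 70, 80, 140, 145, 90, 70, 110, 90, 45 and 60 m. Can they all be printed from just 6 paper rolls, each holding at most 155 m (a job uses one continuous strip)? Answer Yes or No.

Total = 980 m; ⌈980/155⌉ = 7.
At least 7 paper rolls are required, but only 6 are allowed.

No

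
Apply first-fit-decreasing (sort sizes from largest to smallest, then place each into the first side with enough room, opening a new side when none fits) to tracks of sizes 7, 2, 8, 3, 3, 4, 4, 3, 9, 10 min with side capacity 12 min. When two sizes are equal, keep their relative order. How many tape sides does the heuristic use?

5

Sorted descending: 10, 9, 8, 7, 4, 4, 3, 3, 3, 2.
  10 → side 1 (new)  [load 10/12]
  9 → side 2 (new)  [load 9/12]
  8 → side 3 (new)  [load 8/12]
  7 → side 4 (new)  [load 7/12]
  4 → side 3  [load 12/12]
  4 → side 4  [load 11/12]
  3 → side 2  [load 12/12]
  3 → side 5 (new)  [load 3/12]
  3 → side 5  [load 6/12]
  2 → side 1  [load 12/12]
5 tape sides opened.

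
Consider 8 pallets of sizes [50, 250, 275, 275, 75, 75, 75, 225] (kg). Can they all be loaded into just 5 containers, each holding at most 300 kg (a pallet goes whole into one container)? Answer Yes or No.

Yes

A valid assignment using 5 containers:
  container 1: 275 = 275
  container 2: 275 = 275
  container 3: 250 + 50 = 300
  container 4: 225 + 75 = 300
  container 5: 75 + 75 = 150
Every load is within 300 kg, so 5 containers suffice.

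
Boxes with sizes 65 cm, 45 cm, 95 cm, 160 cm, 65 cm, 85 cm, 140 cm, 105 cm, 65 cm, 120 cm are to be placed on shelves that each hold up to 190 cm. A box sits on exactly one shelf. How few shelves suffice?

6

Total = 160 + 140 + 120 + 105 + 95 + 85 + 65 + 65 + 65 + 45 = 945 cm.
Lower bound: ⌈945/190⌉ = 5 shelves.
A packing using 6 shelves:
  shelf 1: 160 = 160
  shelf 2: 140 + 45 = 185
  shelf 3: 120 + 65 = 185
  shelf 4: 105 + 85 = 190
  shelf 5: 95 + 65 = 160
  shelf 6: 65 = 65
No arrangement into 5 shelves stays within capacity, so 6 is optimal.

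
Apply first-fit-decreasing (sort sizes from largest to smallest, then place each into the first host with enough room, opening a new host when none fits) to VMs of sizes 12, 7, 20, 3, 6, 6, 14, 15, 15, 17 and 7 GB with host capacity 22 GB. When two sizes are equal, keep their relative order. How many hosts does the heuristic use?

6

Sorted descending: 20, 17, 15, 15, 14, 12, 7, 7, 6, 6, 3.
  20 → host 1 (new)  [load 20/22]
  17 → host 2 (new)  [load 17/22]
  15 → host 3 (new)  [load 15/22]
  15 → host 4 (new)  [load 15/22]
  14 → host 5 (new)  [load 14/22]
  12 → host 6 (new)  [load 12/22]
  7 → host 3  [load 22/22]
  7 → host 4  [load 22/22]
  6 → host 5  [load 20/22]
  6 → host 6  [load 18/22]
  3 → host 2  [load 20/22]
6 hosts opened.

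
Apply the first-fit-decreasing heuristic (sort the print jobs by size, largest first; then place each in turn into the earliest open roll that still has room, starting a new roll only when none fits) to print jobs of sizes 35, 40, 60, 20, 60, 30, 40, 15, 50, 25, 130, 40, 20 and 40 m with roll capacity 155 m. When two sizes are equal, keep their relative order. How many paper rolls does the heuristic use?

Sorted descending: 130, 60, 60, 50, 40, 40, 40, 40, 35, 30, 25, 20, 20, 15.
  130 → roll 1 (new)  [load 130/155]
  60 → roll 2 (new)  [load 60/155]
  60 → roll 2  [load 120/155]
  50 → roll 3 (new)  [load 50/155]
  40 → roll 3  [load 90/155]
  40 → roll 3  [load 130/155]
  40 → roll 4 (new)  [load 40/155]
  40 → roll 4  [load 80/155]
  35 → roll 2  [load 155/155]
  30 → roll 4  [load 110/155]
  25 → roll 1  [load 155/155]
  20 → roll 3  [load 150/155]
  20 → roll 4  [load 130/155]
  15 → roll 4  [load 145/155]
4 paper rolls opened.

4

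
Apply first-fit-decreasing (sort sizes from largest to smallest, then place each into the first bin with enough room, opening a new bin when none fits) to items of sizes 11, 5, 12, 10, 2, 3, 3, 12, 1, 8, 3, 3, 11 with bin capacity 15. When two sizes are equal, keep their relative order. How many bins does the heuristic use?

Sorted descending: 12, 12, 11, 11, 10, 8, 5, 3, 3, 3, 3, 2, 1.
  12 → bin 1 (new)  [load 12/15]
  12 → bin 2 (new)  [load 12/15]
  11 → bin 3 (new)  [load 11/15]
  11 → bin 4 (new)  [load 11/15]
  10 → bin 5 (new)  [load 10/15]
  8 → bin 6 (new)  [load 8/15]
  5 → bin 5  [load 15/15]
  3 → bin 1  [load 15/15]
  3 → bin 2  [load 15/15]
  3 → bin 3  [load 14/15]
  3 → bin 4  [load 14/15]
  2 → bin 6  [load 10/15]
  1 → bin 3  [load 15/15]
6 bins opened.

6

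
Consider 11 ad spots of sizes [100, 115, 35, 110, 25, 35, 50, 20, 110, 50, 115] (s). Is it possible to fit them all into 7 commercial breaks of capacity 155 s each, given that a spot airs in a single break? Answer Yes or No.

Yes

A valid assignment using 6 commercial breaks:
  break 1: 115 + 35 = 150
  break 2: 115 + 35 = 150
  break 3: 110 + 25 + 20 = 155
  break 4: 110 = 110
  break 5: 100 + 50 = 150
  break 6: 50 = 50
That uses only 6 ≤ 7, so 7 commercial breaks are enough.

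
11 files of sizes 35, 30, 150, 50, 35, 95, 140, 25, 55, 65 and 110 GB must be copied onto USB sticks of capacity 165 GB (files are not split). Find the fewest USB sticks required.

Total = 150 + 140 + 110 + 95 + 65 + 55 + 50 + 35 + 35 + 30 + 25 = 790 GB.
Lower bound: ⌈790/165⌉ = 5 USB sticks.
A packing using 5 USB sticks:
  USB stick 1: 150 = 150
  USB stick 2: 140 + 25 = 165
  USB stick 3: 110 + 55 = 165
  USB stick 4: 95 + 65 = 160
  USB stick 5: 50 + 35 + 35 + 30 = 150
This matches the lower bound, so 5 is optimal.

5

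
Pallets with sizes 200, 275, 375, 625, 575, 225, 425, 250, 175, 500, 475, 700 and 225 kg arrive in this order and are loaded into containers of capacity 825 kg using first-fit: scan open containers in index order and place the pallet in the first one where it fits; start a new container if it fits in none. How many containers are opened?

7

  200 → container 1 (new)  [load 200/825]
  275 → container 1  [load 475/825]
  375 → container 2 (new)  [load 375/825]
  625 → container 3 (new)  [load 625/825]
  575 → container 4 (new)  [load 575/825]
  225 → container 1  [load 700/825]
  425 → container 2  [load 800/825]
  250 → container 4  [load 825/825]
  175 → container 3  [load 800/825]
  500 → container 5 (new)  [load 500/825]
  475 → container 6 (new)  [load 475/825]
  700 → container 7 (new)  [load 700/825]
  225 → container 5  [load 725/825]
7 containers opened.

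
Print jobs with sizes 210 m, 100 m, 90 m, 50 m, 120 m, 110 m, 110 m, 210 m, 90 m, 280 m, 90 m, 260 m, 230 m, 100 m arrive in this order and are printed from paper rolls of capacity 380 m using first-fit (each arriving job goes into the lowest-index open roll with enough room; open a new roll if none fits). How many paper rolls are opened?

  210 → roll 1 (new)  [load 210/380]
  100 → roll 1  [load 310/380]
  90 → roll 2 (new)  [load 90/380]
  50 → roll 1  [load 360/380]
  120 → roll 2  [load 210/380]
  110 → roll 2  [load 320/380]
  110 → roll 3 (new)  [load 110/380]
  210 → roll 3  [load 320/380]
  90 → roll 4 (new)  [load 90/380]
  280 → roll 4  [load 370/380]
  90 → roll 5 (new)  [load 90/380]
  260 → roll 5  [load 350/380]
  230 → roll 6 (new)  [load 230/380]
  100 → roll 6  [load 330/380]
6 paper rolls opened.

6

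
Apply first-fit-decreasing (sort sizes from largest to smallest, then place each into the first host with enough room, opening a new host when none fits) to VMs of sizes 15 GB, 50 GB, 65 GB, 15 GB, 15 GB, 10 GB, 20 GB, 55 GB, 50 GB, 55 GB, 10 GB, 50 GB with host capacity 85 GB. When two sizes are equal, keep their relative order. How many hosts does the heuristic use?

Sorted descending: 65, 55, 55, 50, 50, 50, 20, 15, 15, 15, 10, 10.
  65 → host 1 (new)  [load 65/85]
  55 → host 2 (new)  [load 55/85]
  55 → host 3 (new)  [load 55/85]
  50 → host 4 (new)  [load 50/85]
  50 → host 5 (new)  [load 50/85]
  50 → host 6 (new)  [load 50/85]
  20 → host 1  [load 85/85]
  15 → host 2  [load 70/85]
  15 → host 2  [load 85/85]
  15 → host 3  [load 70/85]
  10 → host 3  [load 80/85]
  10 → host 4  [load 60/85]
6 hosts opened.

6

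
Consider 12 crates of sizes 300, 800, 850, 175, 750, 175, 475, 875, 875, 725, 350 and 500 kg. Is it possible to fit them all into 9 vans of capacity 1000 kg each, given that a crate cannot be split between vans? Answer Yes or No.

A valid assignment using 8 vans:
  van 1: 875 = 875
  van 2: 875 = 875
  van 3: 850 = 850
  van 4: 800 + 175 = 975
  van 5: 750 + 175 = 925
  van 6: 725 = 725
  van 7: 500 + 475 = 975
  van 8: 350 + 300 = 650
That uses only 8 ≤ 9, so 9 vans are enough.

Yes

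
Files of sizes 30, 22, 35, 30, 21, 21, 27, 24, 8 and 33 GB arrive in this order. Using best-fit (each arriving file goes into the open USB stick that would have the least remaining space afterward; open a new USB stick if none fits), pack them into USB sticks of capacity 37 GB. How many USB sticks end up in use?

  30 → USB stick 1 (new)  [load 30/37]
  22 → USB stick 2 (new)  [load 22/37]
  35 → USB stick 3 (new)  [load 35/37]
  30 → USB stick 4 (new)  [load 30/37]
  21 → USB stick 5 (new)  [load 21/37]
  21 → USB stick 6 (new)  [load 21/37]
  27 → USB stick 7 (new)  [load 27/37]
  24 → USB stick 8 (new)  [load 24/37]
  8 → USB stick 7  [load 35/37]
  33 → USB stick 9 (new)  [load 33/37]
9 USB sticks opened.

9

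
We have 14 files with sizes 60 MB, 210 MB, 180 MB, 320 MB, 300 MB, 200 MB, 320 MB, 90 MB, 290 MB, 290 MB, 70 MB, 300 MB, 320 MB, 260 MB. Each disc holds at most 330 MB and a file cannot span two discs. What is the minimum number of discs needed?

11

Total = 320 + 320 + 320 + 300 + 300 + 290 + 290 + 260 + 210 + 200 + 180 + 90 + 70 + 60 = 3210 MB.
Lower bound: ⌈3210/330⌉ = 10 discs.
Also, 11 files each exceed 165 MB, and no two of those can share a disc, so at least 11 discs are needed.
A packing using 11 discs:
  disc 1: 320 = 320
  disc 2: 320 = 320
  disc 3: 320 = 320
  disc 4: 300 = 300
  disc 5: 300 = 300
  disc 6: 290 = 290
  disc 7: 290 = 290
  disc 8: 260 + 70 = 330
  disc 9: 210 + 90 = 300
  disc 10: 200 + 60 = 260
  disc 11: 180 = 180
This matches the lower bound, so 11 is optimal.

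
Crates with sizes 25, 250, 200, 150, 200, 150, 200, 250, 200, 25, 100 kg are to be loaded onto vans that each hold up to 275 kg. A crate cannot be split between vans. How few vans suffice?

8

Total = 250 + 250 + 200 + 200 + 200 + 200 + 150 + 150 + 100 + 25 + 25 = 1750 kg.
Lower bound: ⌈1750/275⌉ = 7 vans.
Also, 8 crates each exceed 275/2 kg, and no two of those can share a van, so at least 8 vans are needed.
A packing using 8 vans:
  van 1: 250 + 25 = 275
  van 2: 250 + 25 = 275
  van 3: 200 = 200
  van 4: 200 = 200
  van 5: 200 = 200
  van 6: 200 = 200
  van 7: 150 + 100 = 250
  van 8: 150 = 150
This matches the lower bound, so 8 is optimal.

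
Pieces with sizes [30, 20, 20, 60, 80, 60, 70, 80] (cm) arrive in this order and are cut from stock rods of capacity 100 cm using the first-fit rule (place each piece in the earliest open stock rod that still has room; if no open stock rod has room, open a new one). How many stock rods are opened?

6

  30 → stock rod 1 (new)  [load 30/100]
  20 → stock rod 1  [load 50/100]
  20 → stock rod 1  [load 70/100]
  60 → stock rod 2 (new)  [load 60/100]
  80 → stock rod 3 (new)  [load 80/100]
  60 → stock rod 4 (new)  [load 60/100]
  70 → stock rod 5 (new)  [load 70/100]
  80 → stock rod 6 (new)  [load 80/100]
6 stock rods opened.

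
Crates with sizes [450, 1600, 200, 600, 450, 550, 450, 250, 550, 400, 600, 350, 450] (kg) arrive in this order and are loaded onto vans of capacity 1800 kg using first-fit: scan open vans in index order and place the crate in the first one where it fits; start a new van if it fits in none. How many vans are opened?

  450 → van 1 (new)  [load 450/1800]
  1600 → van 2 (new)  [load 1600/1800]
  200 → van 1  [load 650/1800]
  600 → van 1  [load 1250/1800]
  450 → van 1  [load 1700/1800]
  550 → van 3 (new)  [load 550/1800]
  450 → van 3  [load 1000/1800]
  250 → van 3  [load 1250/1800]
  550 → van 3  [load 1800/1800]
  400 → van 4 (new)  [load 400/1800]
  600 → van 4  [load 1000/1800]
  350 → van 4  [load 1350/1800]
  450 → van 4  [load 1800/1800]
4 vans opened.

4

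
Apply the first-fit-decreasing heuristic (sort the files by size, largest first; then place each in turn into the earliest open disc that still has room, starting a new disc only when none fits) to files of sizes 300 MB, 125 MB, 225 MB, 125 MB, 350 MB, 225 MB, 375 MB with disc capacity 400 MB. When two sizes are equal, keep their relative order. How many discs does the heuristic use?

Sorted descending: 375, 350, 300, 225, 225, 125, 125.
  375 → disc 1 (new)  [load 375/400]
  350 → disc 2 (new)  [load 350/400]
  300 → disc 3 (new)  [load 300/400]
  225 → disc 4 (new)  [load 225/400]
  225 → disc 5 (new)  [load 225/400]
  125 → disc 4  [load 350/400]
  125 → disc 5  [load 350/400]
5 discs opened.

5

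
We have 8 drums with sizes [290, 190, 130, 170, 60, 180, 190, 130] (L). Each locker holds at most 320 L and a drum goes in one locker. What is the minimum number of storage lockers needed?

Total = 290 + 190 + 190 + 180 + 170 + 130 + 130 + 60 = 1340 L.
Lower bound: ⌈1340/320⌉ = 5 storage lockers.
A packing using 5 storage lockers:
  locker 1: 290 = 290
  locker 2: 190 + 130 = 320
  locker 3: 190 + 130 = 320
  locker 4: 180 + 60 = 240
  locker 5: 170 = 170
This matches the lower bound, so 5 is optimal.

5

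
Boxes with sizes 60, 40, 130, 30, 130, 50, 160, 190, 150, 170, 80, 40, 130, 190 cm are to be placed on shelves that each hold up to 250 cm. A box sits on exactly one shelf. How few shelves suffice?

8

Total = 190 + 190 + 170 + 160 + 150 + 130 + 130 + 130 + 80 + 60 + 50 + 40 + 40 + 30 = 1550 cm.
Lower bound: ⌈1550/250⌉ = 7 shelves.
Also, 8 boxes each exceed 125 cm, and no two of those can share a shelf, so at least 8 shelves are needed.
A packing using 8 shelves:
  shelf 1: 190 + 60 = 250
  shelf 2: 190 + 50 = 240
  shelf 3: 170 + 80 = 250
  shelf 4: 160 + 40 + 40 = 240
  shelf 5: 150 + 30 = 180
  shelf 6: 130 = 130
  shelf 7: 130 = 130
  shelf 8: 130 = 130
This matches the lower bound, so 8 is optimal.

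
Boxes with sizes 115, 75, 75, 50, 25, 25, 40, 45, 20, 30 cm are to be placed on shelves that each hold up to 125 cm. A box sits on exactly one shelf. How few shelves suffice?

5

Total = 115 + 75 + 75 + 50 + 45 + 40 + 30 + 25 + 25 + 20 = 500 cm.
Lower bound: ⌈500/125⌉ = 4 shelves.
A packing using 5 shelves:
  shelf 1: 115 = 115
  shelf 2: 75 + 50 = 125
  shelf 3: 75 + 45 = 120
  shelf 4: 40 + 30 + 25 + 25 = 120
  shelf 5: 20 = 20
No arrangement into 4 shelves stays within capacity, so 5 is optimal.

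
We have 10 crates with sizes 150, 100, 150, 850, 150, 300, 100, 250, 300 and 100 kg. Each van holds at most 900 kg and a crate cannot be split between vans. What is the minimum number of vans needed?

3

Total = 850 + 300 + 300 + 250 + 150 + 150 + 150 + 100 + 100 + 100 = 2450 kg.
Lower bound: ⌈2450/900⌉ = 3 vans.
A packing using 3 vans:
  van 1: 850 = 850
  van 2: 300 + 300 + 250 = 850
  van 3: 150 + 150 + 150 + 100 + 100 + 100 = 750
This matches the lower bound, so 3 is optimal.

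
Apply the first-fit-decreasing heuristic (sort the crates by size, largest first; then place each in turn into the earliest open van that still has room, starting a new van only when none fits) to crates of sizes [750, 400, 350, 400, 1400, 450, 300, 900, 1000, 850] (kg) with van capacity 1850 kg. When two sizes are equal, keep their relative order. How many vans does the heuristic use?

Sorted descending: 1400, 1000, 900, 850, 750, 450, 400, 400, 350, 300.
  1400 → van 1 (new)  [load 1400/1850]
  1000 → van 2 (new)  [load 1000/1850]
  900 → van 3 (new)  [load 900/1850]
  850 → van 2  [load 1850/1850]
  750 → van 3  [load 1650/1850]
  450 → van 1  [load 1850/1850]
  400 → van 4 (new)  [load 400/1850]
  400 → van 4  [load 800/1850]
  350 → van 4  [load 1150/1850]
  300 → van 4  [load 1450/1850]
4 vans opened.

4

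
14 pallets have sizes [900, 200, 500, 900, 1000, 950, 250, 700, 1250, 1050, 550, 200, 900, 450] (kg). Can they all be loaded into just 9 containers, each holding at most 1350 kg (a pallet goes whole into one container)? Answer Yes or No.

A valid assignment using 9 containers:
  container 1: 1250 = 1250
  container 2: 1050 + 250 = 1300
  container 3: 1000 + 200 = 1200
  container 4: 950 + 200 = 1150
  container 5: 900 + 450 = 1350
  container 6: 900 = 900
  container 7: 900 = 900
  container 8: 700 + 550 = 1250
  container 9: 500 = 500
Every load is within 1350 kg, so 9 containers suffice.

Yes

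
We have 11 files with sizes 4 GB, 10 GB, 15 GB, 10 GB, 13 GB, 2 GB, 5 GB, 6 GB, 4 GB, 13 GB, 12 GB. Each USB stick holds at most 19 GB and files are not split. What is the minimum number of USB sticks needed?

Total = 15 + 13 + 13 + 12 + 10 + 10 + 6 + 5 + 4 + 4 + 2 = 94 GB.
Lower bound: ⌈94/19⌉ = 5 USB sticks.
Also, 6 files each exceed 19/2 GB, and no two of those can share a USB stick, so at least 6 USB sticks are needed.
A packing using 6 USB sticks:
  USB stick 1: 15 + 4 = 19
  USB stick 2: 13 + 6 = 19
  USB stick 3: 13 + 5 = 18
  USB stick 4: 12 + 4 + 2 = 18
  USB stick 5: 10 = 10
  USB stick 6: 10 = 10
This matches the lower bound, so 6 is optimal.

6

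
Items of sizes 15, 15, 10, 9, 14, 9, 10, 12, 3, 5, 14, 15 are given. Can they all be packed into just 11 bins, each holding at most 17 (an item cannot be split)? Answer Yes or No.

A valid assignment using 10 bins:
  bin 1: 15 = 15
  bin 2: 15 = 15
  bin 3: 15 = 15
  bin 4: 14 + 3 = 17
  bin 5: 14 = 14
  bin 6: 12 + 5 = 17
  bin 7: 10 = 10
  bin 8: 10 = 10
  bin 9: 9 = 9
  bin 10: 9 = 9
That uses only 10 ≤ 11, so 11 bins are enough.

Yes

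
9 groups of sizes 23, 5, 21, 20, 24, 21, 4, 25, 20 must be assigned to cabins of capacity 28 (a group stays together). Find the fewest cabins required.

Total = 25 + 24 + 23 + 21 + 21 + 20 + 20 + 5 + 4 = 163.
Lower bound: ⌈163/28⌉ = 6 cabins.
Also, 7 groups each exceed 14, and no two of those can share a cabin, so at least 7 cabins are needed.
A packing using 7 cabins:
  cabin 1: 25 = 25
  cabin 2: 24 + 4 = 28
  cabin 3: 23 + 5 = 28
  cabin 4: 21 = 21
  cabin 5: 21 = 21
  cabin 6: 20 = 20
  cabin 7: 20 = 20
This matches the lower bound, so 7 is optimal.

7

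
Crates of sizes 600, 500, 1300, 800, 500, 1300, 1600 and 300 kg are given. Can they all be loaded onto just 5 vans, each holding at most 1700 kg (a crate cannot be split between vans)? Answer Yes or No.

Yes

A valid assignment using 5 vans:
  van 1: 1600 = 1600
  van 2: 1300 + 300 = 1600
  van 3: 1300 = 1300
  van 4: 800 + 600 = 1400
  van 5: 500 + 500 = 1000
Every load is within 1700 kg, so 5 vans suffice.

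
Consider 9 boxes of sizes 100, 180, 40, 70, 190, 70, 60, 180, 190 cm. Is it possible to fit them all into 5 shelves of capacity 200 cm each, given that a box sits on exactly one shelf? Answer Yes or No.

Total = 1080 cm; ⌈1080/200⌉ = 6.
At least 6 shelves are required, but only 5 are allowed.

No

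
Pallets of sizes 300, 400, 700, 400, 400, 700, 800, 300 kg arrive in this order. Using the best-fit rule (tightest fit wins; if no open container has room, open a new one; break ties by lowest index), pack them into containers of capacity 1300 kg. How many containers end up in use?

  300 → container 1 (new)  [load 300/1300]
  400 → container 1  [load 700/1300]
  700 → container 2 (new)  [load 700/1300]
  400 → container 1  [load 1100/1300]
  400 → container 2  [load 1100/1300]
  700 → container 3 (new)  [load 700/1300]
  800 → container 4 (new)  [load 800/1300]
  300 → container 4  [load 1100/1300]
4 containers opened.

4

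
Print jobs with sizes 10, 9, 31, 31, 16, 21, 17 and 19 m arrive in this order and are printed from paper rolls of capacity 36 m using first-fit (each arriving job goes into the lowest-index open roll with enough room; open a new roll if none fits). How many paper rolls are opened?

5

  10 → roll 1 (new)  [load 10/36]
  9 → roll 1  [load 19/36]
  31 → roll 2 (new)  [load 31/36]
  31 → roll 3 (new)  [load 31/36]
  16 → roll 1  [load 35/36]
  21 → roll 4 (new)  [load 21/36]
  17 → roll 5 (new)  [load 17/36]
  19 → roll 5  [load 36/36]
5 paper rolls opened.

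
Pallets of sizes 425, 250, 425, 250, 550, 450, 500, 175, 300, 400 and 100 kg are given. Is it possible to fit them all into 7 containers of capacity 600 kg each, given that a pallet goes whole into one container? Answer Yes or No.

No

Total = 3825 kg; ⌈3825/600⌉ = 7.
The bound of 7 does not rule out 7, but exhaustive search shows no assignment into 7 containers of capacity 600 kg exists — the minimum is 8.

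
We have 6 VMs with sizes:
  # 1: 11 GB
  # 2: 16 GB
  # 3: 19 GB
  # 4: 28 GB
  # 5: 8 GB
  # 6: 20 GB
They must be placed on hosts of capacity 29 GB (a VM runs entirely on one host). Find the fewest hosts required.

4

Total = 28 + 20 + 19 + 16 + 11 + 8 = 102 GB.
Lower bound: ⌈102/29⌉ = 4 hosts.
A packing using 4 hosts:
  host 1: 28 = 28
  host 2: 20 + 8 = 28
  host 3: 19 = 19
  host 4: 16 + 11 = 27
This matches the lower bound, so 4 is optimal.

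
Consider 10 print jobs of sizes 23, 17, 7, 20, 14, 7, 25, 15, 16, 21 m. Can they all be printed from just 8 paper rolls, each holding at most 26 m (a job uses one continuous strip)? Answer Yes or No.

Yes

A valid assignment using 8 paper rolls:
  roll 1: 25 = 25
  roll 2: 23 = 23
  roll 3: 21 = 21
  roll 4: 20 = 20
  roll 5: 17 + 7 = 24
  roll 6: 16 + 7 = 23
  roll 7: 15 = 15
  roll 8: 14 = 14
Every load is within 26 m, so 8 paper rolls suffice.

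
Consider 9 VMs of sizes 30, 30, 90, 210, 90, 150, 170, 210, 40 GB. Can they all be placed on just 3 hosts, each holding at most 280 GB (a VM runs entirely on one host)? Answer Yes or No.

No

Total = 1020 GB; ⌈1020/280⌉ = 4.
At least 4 hosts are required, but only 3 are allowed.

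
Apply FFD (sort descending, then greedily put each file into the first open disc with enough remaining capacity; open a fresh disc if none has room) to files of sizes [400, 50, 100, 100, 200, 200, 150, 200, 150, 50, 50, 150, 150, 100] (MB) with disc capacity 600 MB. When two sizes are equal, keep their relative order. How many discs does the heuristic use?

4

Sorted descending: 400, 200, 200, 200, 150, 150, 150, 150, 100, 100, 100, 50, 50, 50.
  400 → disc 1 (new)  [load 400/600]
  200 → disc 1  [load 600/600]
  200 → disc 2 (new)  [load 200/600]
  200 → disc 2  [load 400/600]
  150 → disc 2  [load 550/600]
  150 → disc 3 (new)  [load 150/600]
  150 → disc 3  [load 300/600]
  150 → disc 3  [load 450/600]
  100 → disc 3  [load 550/600]
  100 → disc 4 (new)  [load 100/600]
  100 → disc 4  [load 200/600]
  50 → disc 2  [load 600/600]
  50 → disc 3  [load 600/600]
  50 → disc 4  [load 250/600]
4 discs opened.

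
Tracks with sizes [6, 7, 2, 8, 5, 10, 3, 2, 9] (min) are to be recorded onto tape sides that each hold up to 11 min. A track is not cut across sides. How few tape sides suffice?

5

Total = 10 + 9 + 8 + 7 + 6 + 5 + 3 + 2 + 2 = 52 min.
Lower bound: ⌈52/11⌉ = 5 tape sides.
A packing using 5 tape sides:
  side 1: 10 = 10
  side 2: 9 + 2 = 11
  side 3: 8 + 3 = 11
  side 4: 7 + 2 = 9
  side 5: 6 + 5 = 11
This matches the lower bound, so 5 is optimal.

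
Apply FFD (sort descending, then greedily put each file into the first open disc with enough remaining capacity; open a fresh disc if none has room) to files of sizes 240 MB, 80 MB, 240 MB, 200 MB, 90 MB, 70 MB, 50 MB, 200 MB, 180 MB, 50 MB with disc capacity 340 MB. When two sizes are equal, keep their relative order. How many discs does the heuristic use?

Sorted descending: 240, 240, 200, 200, 180, 90, 80, 70, 50, 50.
  240 → disc 1 (new)  [load 240/340]
  240 → disc 2 (new)  [load 240/340]
  200 → disc 3 (new)  [load 200/340]
  200 → disc 4 (new)  [load 200/340]
  180 → disc 5 (new)  [load 180/340]
  90 → disc 1  [load 330/340]
  80 → disc 2  [load 320/340]
  70 → disc 3  [load 270/340]
  50 → disc 3  [load 320/340]
  50 → disc 4  [load 250/340]
5 discs opened.

5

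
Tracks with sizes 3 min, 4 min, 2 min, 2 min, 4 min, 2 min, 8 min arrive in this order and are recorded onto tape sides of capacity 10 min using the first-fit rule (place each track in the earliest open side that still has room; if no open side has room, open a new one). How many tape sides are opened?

  3 → side 1 (new)  [load 3/10]
  4 → side 1  [load 7/10]
  2 → side 1  [load 9/10]
  2 → side 2 (new)  [load 2/10]
  4 → side 2  [load 6/10]
  2 → side 2  [load 8/10]
  8 → side 3 (new)  [load 8/10]
3 tape sides opened.

3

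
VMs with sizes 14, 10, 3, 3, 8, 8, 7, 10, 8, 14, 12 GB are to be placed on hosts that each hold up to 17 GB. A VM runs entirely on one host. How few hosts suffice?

Total = 14 + 14 + 12 + 10 + 10 + 8 + 8 + 8 + 7 + 3 + 3 = 97 GB.
Lower bound: ⌈97/17⌉ = 6 hosts.
A packing using 7 hosts:
  host 1: 14 + 3 = 17
  host 2: 14 + 3 = 17
  host 3: 12 = 12
  host 4: 10 + 7 = 17
  host 5: 10 = 10
  host 6: 8 + 8 = 16
  host 7: 8 = 8
No arrangement into 6 hosts stays within capacity, so 7 is optimal.

7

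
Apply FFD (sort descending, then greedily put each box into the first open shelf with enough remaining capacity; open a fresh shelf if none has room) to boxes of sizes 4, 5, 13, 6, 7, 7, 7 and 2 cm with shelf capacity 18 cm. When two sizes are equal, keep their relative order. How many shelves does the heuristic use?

Sorted descending: 13, 7, 7, 7, 6, 5, 4, 2.
  13 → shelf 1 (new)  [load 13/18]
  7 → shelf 2 (new)  [load 7/18]
  7 → shelf 2  [load 14/18]
  7 → shelf 3 (new)  [load 7/18]
  6 → shelf 3  [load 13/18]
  5 → shelf 1  [load 18/18]
  4 → shelf 2  [load 18/18]
  2 → shelf 3  [load 15/18]
3 shelves opened.

3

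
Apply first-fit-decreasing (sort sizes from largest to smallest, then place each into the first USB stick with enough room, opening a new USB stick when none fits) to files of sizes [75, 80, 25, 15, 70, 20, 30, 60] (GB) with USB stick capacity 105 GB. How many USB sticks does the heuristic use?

4

Sorted descending: 80, 75, 70, 60, 30, 25, 20, 15.
  80 → USB stick 1 (new)  [load 80/105]
  75 → USB stick 2 (new)  [load 75/105]
  70 → USB stick 3 (new)  [load 70/105]
  60 → USB stick 4 (new)  [load 60/105]
  30 → USB stick 2  [load 105/105]
  25 → USB stick 1  [load 105/105]
  20 → USB stick 3  [load 90/105]
  15 → USB stick 3  [load 105/105]
4 USB sticks opened.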